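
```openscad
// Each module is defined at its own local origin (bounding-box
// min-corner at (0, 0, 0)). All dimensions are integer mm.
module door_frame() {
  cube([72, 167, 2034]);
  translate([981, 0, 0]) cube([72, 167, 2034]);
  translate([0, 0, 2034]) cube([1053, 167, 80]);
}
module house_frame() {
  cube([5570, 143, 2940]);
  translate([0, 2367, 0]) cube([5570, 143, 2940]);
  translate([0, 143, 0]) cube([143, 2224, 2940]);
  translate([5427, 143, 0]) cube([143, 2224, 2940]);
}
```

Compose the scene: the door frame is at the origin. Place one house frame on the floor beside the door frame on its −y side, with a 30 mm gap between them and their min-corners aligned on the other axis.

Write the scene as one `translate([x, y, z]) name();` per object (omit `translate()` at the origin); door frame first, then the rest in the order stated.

door_frame();
translate([0, -2540, 0]) house_frame();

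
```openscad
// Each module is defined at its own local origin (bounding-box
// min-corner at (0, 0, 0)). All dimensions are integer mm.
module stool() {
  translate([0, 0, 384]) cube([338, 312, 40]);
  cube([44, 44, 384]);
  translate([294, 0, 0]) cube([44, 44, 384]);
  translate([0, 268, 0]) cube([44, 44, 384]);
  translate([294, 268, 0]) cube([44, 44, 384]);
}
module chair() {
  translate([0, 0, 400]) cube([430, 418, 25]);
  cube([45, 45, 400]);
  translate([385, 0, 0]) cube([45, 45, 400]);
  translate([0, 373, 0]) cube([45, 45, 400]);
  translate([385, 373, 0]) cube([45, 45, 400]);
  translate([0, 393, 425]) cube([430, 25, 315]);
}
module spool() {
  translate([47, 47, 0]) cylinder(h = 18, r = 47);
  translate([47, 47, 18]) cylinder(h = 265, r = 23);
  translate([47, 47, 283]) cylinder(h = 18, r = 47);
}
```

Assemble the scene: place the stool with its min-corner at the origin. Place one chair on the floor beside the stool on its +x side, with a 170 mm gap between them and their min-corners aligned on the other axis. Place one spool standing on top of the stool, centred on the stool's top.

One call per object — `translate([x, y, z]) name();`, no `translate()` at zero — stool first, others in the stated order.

stool();
translate([508, 0, 0]) chair();
translate([122, 109, 424]) spool();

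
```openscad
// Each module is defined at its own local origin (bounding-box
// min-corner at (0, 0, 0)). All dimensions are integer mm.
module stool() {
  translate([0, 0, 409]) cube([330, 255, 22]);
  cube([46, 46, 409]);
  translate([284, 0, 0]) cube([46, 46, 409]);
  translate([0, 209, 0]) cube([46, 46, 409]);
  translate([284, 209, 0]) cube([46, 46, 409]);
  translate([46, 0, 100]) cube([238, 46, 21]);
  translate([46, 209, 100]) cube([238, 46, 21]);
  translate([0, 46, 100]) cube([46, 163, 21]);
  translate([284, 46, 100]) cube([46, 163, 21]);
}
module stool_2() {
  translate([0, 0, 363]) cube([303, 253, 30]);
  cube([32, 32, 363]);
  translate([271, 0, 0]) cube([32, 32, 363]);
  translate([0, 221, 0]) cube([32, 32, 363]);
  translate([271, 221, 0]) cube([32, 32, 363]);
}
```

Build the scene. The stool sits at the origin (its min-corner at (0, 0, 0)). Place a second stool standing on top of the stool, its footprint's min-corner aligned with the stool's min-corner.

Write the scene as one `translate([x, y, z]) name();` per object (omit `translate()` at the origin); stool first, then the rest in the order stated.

stool();
translate([0, 0, 431]) stool_2();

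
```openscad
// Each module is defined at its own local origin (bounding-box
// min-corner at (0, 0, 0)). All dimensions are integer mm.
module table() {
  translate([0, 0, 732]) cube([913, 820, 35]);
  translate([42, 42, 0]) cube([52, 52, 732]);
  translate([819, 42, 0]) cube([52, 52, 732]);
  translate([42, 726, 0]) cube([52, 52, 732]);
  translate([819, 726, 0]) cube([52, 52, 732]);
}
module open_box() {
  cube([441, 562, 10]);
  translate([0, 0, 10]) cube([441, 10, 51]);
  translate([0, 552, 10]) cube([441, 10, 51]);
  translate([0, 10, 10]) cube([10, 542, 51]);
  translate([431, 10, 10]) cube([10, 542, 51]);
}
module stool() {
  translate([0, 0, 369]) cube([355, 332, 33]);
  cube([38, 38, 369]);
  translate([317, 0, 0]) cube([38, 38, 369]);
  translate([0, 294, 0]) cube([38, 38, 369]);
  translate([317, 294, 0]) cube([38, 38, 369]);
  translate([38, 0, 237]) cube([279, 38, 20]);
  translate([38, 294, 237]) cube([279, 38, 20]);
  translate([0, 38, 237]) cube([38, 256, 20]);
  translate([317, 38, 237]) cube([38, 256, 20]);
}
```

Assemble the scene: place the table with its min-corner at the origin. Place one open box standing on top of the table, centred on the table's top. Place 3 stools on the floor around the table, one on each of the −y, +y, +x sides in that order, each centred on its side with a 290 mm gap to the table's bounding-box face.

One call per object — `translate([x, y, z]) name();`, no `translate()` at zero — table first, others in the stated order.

table();
translate([236, 129, 767]) open_box();
translate([279, -622, 0]) stool();
translate([279, 1110, 0]) stool();
translate([1203, 244, 0]) stool();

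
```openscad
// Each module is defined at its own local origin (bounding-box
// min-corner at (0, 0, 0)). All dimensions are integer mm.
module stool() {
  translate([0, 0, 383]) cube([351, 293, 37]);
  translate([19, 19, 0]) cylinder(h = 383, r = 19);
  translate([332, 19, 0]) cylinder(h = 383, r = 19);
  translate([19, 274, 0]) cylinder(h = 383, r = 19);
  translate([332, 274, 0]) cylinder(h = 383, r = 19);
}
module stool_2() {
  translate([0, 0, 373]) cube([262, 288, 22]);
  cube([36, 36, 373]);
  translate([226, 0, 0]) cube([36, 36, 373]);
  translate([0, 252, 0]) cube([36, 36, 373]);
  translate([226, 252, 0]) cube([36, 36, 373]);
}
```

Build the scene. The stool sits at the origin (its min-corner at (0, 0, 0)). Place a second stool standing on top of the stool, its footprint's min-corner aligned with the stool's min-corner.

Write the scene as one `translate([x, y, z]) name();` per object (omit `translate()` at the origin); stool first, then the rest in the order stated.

stool();
translate([0, 0, 420]) stool_2();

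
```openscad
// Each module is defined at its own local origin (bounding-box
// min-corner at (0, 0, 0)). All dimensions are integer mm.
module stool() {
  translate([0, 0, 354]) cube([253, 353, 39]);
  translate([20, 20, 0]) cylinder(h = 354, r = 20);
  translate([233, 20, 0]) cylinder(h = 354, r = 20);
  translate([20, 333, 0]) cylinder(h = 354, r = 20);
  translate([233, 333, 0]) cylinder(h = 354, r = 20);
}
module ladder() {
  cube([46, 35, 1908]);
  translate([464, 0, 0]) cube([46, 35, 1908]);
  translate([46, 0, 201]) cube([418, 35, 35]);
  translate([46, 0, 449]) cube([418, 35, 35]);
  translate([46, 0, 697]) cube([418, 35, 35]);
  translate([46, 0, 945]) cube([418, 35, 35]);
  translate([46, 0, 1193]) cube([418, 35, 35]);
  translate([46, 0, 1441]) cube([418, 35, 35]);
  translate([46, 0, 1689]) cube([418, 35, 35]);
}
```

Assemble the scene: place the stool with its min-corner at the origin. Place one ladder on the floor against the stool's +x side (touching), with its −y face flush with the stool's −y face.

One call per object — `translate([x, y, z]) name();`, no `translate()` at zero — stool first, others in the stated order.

stool();
translate([253, 0, 0]) ladder();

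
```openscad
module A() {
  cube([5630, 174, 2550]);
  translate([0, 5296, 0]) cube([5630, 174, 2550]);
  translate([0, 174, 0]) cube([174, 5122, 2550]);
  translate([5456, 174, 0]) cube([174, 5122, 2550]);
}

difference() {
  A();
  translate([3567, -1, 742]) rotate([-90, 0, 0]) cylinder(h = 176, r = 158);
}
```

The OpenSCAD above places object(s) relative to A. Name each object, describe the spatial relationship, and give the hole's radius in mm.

The subtracted cylinder has r = 158 mm.

A is a house frame. The house frame has a circular hole through its front wall. The hole's radius is 158 mm.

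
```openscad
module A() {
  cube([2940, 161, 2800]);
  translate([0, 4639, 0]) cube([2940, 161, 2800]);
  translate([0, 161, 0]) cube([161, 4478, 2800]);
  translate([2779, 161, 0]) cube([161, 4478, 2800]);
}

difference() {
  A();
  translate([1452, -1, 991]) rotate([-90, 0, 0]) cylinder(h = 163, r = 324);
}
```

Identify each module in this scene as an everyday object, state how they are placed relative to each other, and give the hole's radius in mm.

The subtracted cylinder has r = 324 mm.

A is a house frame. The house frame has a circular hole through its front wall. The hole's radius is 324 mm.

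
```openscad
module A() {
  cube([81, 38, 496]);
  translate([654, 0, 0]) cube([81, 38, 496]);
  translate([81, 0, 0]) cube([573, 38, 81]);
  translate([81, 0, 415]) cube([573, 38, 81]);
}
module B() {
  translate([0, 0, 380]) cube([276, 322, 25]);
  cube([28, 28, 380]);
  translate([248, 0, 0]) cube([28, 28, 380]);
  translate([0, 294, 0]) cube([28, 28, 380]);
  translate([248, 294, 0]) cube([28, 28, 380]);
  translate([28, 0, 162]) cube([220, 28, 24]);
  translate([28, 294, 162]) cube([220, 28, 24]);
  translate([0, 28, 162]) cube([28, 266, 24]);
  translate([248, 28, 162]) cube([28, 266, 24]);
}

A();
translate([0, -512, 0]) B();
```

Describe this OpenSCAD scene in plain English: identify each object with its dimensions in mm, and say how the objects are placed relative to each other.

A is a picture frame with a 573×334 mm rectangular opening (x by z) and a uniform 81 mm border on every side. Frame depth is 38 mm along y. It is built from two vertical stiles running the full outside height and two horizontal rails spanning the gap between the stiles.

B is a four-legged stool. The seat is a 276×322×25 mm slab whose top surface is at z = 405 mm; four square legs, each 28×28 mm in cross-section, run from the floor (z = 0) to the underside of the seat, each flush with a corner of the seat. Four stretchers, 28 mm wide and 24 mm tall, connect adjacent legs with their undersides at z = 162 mm, each running between the inner faces of the legs it joins and aligned with the legs' outer faces on the other axis.

The stool is on the floor beside the picture frame on its −y side.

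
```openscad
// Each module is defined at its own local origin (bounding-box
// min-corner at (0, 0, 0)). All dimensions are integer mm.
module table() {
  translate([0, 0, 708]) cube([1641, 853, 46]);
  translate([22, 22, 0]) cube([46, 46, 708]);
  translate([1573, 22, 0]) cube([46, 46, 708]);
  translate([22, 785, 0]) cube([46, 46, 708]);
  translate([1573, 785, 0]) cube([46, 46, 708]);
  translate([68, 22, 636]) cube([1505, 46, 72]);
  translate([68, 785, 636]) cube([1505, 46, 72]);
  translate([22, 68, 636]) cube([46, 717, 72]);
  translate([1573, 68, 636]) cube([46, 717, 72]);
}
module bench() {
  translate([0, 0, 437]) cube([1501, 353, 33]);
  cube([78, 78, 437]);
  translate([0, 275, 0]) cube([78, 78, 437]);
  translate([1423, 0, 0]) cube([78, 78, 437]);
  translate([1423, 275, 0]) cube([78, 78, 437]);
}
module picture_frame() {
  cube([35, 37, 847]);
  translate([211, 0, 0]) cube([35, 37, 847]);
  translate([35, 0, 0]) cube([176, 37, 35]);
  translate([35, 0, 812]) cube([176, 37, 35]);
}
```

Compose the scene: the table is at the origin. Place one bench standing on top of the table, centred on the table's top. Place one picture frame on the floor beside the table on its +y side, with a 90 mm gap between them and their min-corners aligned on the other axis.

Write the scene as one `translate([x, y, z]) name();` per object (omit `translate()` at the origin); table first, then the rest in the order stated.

table();
translate([70, 250, 754]) bench();
translate([0, 943, 0]) picture_frame();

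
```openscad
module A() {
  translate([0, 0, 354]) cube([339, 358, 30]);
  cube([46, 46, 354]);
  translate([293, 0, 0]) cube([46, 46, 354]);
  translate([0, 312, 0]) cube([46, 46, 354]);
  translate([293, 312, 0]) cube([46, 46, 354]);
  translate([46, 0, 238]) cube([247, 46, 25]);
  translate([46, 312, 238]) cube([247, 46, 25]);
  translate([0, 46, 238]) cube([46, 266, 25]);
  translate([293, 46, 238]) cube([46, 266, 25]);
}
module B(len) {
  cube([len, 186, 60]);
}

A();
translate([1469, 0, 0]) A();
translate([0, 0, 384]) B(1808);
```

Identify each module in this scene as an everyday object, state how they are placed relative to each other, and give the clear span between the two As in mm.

A is a stool. B is a beam. A beam spans the tops of two stools. The clear span between the two stools is 1130 mm.

Second stool starts at x = 1469; first ends at x = 339; clear span = 1469 − 339 = 1130 mm.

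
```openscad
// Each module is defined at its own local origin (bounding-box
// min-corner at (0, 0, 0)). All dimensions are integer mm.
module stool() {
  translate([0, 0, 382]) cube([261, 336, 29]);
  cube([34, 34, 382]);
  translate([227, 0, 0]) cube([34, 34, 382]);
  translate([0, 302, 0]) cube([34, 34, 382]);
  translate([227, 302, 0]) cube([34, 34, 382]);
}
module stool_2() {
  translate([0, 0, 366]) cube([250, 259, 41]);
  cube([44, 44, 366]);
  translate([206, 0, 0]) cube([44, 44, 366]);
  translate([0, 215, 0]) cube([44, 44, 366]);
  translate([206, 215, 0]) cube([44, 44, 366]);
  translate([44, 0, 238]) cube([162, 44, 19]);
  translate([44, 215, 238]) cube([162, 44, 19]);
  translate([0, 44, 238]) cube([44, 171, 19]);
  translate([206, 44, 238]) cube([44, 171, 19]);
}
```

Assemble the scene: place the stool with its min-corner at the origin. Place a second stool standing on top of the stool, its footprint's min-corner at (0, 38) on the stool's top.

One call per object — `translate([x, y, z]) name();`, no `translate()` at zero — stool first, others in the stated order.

stool();
translate([0, 38, 411]) stool_2();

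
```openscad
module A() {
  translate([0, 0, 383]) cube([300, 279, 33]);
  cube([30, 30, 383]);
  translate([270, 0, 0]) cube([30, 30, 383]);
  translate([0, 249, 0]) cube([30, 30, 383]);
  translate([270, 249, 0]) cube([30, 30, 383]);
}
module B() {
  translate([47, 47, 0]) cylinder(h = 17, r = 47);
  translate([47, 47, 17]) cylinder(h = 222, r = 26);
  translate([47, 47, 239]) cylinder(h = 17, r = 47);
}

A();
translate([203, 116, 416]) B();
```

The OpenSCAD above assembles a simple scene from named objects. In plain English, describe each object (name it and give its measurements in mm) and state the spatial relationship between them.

A is a four-legged stool. The seat is 300×279 mm, 33 mm thick, top at z = 416 mm. It stands on four square legs, each 30×30 mm in cross-section, from z = 0 to the seat underside, each flush with a corner of the seat.

B is a spool: two coaxial disc flanges of radius 47 mm and thickness 17 mm, joined by a core cylinder of radius 26 mm and height 222 mm. The lower flange rests on z = 0 and the three cylinders share a vertical axis.

The spool is on top of the stool.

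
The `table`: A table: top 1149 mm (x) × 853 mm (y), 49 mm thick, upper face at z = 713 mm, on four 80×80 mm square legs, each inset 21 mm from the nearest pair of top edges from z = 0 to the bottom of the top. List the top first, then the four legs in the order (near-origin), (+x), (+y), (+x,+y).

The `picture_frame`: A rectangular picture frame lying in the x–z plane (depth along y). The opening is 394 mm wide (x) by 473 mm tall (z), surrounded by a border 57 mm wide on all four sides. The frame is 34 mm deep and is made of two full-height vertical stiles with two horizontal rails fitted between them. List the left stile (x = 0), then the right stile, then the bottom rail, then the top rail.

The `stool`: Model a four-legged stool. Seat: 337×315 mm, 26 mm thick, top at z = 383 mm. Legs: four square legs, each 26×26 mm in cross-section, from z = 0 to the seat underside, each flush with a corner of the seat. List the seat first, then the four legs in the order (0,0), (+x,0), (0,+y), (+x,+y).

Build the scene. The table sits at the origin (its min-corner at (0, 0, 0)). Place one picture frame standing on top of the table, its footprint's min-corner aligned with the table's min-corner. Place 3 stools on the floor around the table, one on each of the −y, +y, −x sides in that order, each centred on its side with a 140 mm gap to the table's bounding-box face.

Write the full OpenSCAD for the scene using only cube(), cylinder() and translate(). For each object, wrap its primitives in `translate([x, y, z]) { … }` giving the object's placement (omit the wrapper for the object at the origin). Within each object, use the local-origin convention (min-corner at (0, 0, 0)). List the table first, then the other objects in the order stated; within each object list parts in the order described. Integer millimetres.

translate([0, 0, 664]) cube([1149, 853, 49]);
translate([21, 21, 0]) cube([80, 80, 664]);
translate([1048, 21, 0]) cube([80, 80, 664]);
translate([21, 752, 0]) cube([80, 80, 664]);
translate([1048, 752, 0]) cube([80, 80, 664]);
translate([0, 0, 713]) {
  cube([57, 34, 587]);
  translate([451, 0, 0]) cube([57, 34, 587]);
  translate([57, 0, 0]) cube([394, 34, 57]);
  translate([57, 0, 530]) cube([394, 34, 57]);
}
translate([406, -455, 0]) {
  translate([0, 0, 357]) cube([337, 315, 26]);
  cube([26, 26, 357]);
  translate([311, 0, 0]) cube([26, 26, 357]);
  translate([0, 289, 0]) cube([26, 26, 357]);
  translate([311, 289, 0]) cube([26, 26, 357]);
}
translate([406, 993, 0]) {
  translate([0, 0, 357]) cube([337, 315, 26]);
  cube([26, 26, 357]);
  translate([311, 0, 0]) cube([26, 26, 357]);
  translate([0, 289, 0]) cube([26, 26, 357]);
  translate([311, 289, 0]) cube([26, 26, 357]);
}
translate([-477, 269, 0]) {
  translate([0, 0, 357]) cube([337, 315, 26]);
  cube([26, 26, 357]);
  translate([311, 0, 0]) cube([26, 26, 357]);
  translate([0, 289, 0]) cube([26, 26, 357]);
  translate([311, 289, 0]) cube([26, 26, 357]);
}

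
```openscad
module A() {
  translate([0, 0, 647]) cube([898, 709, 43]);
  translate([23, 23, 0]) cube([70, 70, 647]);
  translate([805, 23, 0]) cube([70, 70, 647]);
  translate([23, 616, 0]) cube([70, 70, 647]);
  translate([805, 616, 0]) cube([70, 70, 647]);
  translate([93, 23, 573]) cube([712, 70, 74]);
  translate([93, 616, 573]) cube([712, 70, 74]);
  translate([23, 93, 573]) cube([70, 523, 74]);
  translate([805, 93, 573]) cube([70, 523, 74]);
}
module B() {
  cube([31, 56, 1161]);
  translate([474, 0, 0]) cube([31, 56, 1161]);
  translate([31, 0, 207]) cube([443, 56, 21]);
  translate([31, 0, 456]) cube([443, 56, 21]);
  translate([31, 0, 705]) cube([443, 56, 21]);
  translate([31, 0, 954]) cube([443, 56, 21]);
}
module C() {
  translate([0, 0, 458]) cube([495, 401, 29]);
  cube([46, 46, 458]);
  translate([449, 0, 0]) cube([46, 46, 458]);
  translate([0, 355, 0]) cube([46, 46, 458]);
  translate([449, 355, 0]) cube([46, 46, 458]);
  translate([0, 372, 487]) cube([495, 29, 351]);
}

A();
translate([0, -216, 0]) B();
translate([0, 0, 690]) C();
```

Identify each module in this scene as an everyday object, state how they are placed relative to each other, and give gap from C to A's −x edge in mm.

The chair's min-x is at 0; the table's min-x is 0; gap = 0 mm.

A is a table. B is a ladder. C is a chair. The ladder is on the floor beside the table on its −y side. The chair is on top of the table. The gap from the chair to the table's −x edge is 0 mm.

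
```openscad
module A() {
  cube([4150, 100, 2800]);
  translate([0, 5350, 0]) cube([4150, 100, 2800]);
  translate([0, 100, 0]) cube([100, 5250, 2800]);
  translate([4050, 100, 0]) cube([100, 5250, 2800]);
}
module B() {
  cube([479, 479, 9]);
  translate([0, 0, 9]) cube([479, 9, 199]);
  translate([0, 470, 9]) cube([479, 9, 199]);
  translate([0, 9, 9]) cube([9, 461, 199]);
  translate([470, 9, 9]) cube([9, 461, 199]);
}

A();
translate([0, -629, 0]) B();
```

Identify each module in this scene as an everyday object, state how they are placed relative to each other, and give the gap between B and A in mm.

The open box's nearest face is 150 mm from the house frame's −y face.

A is a house frame. B is an open box. The open box is on the floor beside the house frame on its −y side. The gap between the open box and the house frame is 150 mm.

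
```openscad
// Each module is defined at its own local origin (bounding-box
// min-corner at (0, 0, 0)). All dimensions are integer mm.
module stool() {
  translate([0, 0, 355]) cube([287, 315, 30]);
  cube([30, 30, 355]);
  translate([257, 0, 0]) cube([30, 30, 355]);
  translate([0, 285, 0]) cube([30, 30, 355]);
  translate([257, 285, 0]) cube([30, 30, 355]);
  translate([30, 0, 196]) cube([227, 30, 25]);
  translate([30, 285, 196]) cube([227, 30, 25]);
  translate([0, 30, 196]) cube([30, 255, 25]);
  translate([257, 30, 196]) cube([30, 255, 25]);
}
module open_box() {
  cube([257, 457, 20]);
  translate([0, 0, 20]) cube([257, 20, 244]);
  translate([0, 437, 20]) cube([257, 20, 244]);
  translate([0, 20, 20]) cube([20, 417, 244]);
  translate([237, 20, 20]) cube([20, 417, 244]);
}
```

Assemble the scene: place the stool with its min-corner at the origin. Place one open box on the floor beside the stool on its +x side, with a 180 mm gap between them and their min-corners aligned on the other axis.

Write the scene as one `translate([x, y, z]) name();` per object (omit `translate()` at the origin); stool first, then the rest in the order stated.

stool();
translate([467, 0, 0]) open_box();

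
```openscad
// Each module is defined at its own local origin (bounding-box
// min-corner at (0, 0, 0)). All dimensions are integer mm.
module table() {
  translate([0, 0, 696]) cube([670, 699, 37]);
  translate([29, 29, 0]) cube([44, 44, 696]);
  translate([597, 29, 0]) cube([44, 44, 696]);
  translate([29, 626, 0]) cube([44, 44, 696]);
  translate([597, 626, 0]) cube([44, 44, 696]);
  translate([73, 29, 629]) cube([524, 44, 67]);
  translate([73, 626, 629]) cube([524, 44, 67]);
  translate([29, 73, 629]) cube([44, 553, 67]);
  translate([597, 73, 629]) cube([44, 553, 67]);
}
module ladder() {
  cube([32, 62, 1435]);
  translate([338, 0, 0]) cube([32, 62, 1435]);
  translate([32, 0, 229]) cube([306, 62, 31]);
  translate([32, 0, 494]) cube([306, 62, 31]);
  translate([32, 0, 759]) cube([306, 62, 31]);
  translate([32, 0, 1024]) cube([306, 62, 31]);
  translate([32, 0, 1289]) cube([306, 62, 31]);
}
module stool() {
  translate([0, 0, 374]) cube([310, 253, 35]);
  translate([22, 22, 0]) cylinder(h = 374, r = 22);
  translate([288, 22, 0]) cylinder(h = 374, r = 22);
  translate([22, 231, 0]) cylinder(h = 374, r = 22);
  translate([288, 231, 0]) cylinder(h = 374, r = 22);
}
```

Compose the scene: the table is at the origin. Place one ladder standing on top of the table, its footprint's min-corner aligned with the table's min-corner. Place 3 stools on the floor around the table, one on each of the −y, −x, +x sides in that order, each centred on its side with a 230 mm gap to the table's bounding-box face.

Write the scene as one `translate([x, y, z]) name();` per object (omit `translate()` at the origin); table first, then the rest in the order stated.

table();
translate([0, 0, 733]) ladder();
translate([180, -483, 0]) stool();
translate([-540, 223, 0]) stool();
translate([900, 223, 0]) stool();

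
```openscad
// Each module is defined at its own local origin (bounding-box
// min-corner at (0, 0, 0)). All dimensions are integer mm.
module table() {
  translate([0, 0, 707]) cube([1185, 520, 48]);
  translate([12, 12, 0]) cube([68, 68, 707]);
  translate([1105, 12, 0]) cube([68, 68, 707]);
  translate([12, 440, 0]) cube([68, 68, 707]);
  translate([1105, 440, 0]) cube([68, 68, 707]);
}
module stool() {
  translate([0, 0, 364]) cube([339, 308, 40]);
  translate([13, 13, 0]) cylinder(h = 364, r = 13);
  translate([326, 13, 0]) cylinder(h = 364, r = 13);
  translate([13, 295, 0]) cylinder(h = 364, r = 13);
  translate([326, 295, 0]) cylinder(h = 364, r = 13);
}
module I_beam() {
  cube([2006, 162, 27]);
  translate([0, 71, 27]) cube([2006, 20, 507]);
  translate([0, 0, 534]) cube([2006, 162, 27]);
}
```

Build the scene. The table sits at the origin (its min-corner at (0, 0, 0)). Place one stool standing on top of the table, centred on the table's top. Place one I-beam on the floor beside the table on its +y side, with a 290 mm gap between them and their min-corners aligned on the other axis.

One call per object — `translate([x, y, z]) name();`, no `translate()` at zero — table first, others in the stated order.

table();
translate([423, 106, 755]) stool();
translate([0, 810, 0]) I_beam();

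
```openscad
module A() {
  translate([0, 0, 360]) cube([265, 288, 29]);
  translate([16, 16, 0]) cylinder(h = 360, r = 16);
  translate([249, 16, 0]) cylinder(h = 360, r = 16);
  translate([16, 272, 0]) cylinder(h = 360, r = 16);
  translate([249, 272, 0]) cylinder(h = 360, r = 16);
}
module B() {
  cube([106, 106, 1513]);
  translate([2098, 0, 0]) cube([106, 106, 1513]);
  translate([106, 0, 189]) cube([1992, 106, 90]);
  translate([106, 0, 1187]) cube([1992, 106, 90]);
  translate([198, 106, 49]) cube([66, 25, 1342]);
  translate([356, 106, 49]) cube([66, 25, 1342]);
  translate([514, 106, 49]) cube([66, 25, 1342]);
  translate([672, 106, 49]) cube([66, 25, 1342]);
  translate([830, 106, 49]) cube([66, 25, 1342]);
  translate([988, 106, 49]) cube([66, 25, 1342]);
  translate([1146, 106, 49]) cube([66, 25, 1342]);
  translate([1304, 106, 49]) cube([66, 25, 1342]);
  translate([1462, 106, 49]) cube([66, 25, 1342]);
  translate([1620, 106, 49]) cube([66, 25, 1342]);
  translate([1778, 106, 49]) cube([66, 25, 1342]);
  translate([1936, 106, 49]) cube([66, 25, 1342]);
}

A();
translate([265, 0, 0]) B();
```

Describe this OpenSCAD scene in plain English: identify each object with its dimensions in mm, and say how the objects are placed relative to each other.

A is a simple wooden stool: a rectangular seat 265 mm (x) by 288 mm (y), 29 mm thick, top face at z = 389 mm, on four round legs, each 32 mm in diameter. The legs rest on z = 0, each leg's axis is inset half a diameter from the nearest pair of seat edges (so the leg's bounding box is flush with the corner).

B is a fence section. Two 106×106 mm posts, 1513 mm tall, stand on the floor with a clear span of 1992 mm between their inner faces. Two horizontal rails of 106×90 mm section span the gap between the posts with their undersides at z = 189 mm and z = 1187 mm, flush with the posts' −y face. 12 pickets, each 66 mm wide, 25 mm thick and 1342 mm tall, are fixed to the +y face of the rails with their bottoms at z = 49 mm, evenly spaced across the span with equal gaps (rounded down to the nearest mm) at the −x end and between each pair — any rounding remainder accumulates at the +x end.

The fence section is against the stool's +x side, with their −y faces flush.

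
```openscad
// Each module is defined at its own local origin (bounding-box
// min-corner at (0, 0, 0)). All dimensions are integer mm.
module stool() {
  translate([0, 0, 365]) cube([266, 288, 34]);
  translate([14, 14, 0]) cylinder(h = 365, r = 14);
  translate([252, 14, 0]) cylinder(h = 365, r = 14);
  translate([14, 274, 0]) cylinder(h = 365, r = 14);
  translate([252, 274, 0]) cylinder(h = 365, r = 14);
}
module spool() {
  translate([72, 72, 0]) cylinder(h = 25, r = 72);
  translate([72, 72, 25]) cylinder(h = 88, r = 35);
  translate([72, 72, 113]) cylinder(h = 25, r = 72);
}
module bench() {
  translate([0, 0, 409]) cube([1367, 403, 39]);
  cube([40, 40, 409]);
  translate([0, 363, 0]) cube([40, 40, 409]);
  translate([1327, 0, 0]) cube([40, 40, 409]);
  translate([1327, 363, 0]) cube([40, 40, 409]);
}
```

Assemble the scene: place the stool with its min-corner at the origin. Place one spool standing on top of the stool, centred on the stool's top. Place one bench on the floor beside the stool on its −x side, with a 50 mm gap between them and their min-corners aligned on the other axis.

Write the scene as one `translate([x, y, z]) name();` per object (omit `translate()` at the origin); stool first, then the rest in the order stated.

stool();
translate([61, 72, 399]) spool();
translate([-1417, 0, 0]) bench();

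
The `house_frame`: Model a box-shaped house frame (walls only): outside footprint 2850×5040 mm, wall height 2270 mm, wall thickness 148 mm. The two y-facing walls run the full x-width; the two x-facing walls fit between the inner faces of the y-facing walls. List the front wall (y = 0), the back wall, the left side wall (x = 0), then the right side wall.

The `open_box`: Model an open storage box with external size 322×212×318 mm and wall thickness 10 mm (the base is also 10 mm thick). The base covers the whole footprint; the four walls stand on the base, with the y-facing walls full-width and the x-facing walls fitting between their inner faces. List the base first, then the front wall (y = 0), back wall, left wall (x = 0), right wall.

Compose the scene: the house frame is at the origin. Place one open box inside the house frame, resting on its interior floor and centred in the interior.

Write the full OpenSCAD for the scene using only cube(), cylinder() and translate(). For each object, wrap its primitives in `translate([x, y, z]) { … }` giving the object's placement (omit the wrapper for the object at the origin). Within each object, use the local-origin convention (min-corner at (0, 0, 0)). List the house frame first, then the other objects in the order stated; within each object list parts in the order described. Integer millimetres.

cube([2850, 148, 2270]);
translate([0, 4892, 0]) cube([2850, 148, 2270]);
translate([0, 148, 0]) cube([148, 4744, 2270]);
translate([2702, 148, 0]) cube([148, 4744, 2270]);
translate([1264, 2414, 0]) {
  cube([322, 212, 10]);
  translate([0, 0, 10]) cube([322, 10, 308]);
  translate([0, 202, 10]) cube([322, 10, 308]);
  translate([0, 10, 10]) cube([10, 192, 308]);
  translate([312, 10, 10]) cube([10, 192, 308]);
}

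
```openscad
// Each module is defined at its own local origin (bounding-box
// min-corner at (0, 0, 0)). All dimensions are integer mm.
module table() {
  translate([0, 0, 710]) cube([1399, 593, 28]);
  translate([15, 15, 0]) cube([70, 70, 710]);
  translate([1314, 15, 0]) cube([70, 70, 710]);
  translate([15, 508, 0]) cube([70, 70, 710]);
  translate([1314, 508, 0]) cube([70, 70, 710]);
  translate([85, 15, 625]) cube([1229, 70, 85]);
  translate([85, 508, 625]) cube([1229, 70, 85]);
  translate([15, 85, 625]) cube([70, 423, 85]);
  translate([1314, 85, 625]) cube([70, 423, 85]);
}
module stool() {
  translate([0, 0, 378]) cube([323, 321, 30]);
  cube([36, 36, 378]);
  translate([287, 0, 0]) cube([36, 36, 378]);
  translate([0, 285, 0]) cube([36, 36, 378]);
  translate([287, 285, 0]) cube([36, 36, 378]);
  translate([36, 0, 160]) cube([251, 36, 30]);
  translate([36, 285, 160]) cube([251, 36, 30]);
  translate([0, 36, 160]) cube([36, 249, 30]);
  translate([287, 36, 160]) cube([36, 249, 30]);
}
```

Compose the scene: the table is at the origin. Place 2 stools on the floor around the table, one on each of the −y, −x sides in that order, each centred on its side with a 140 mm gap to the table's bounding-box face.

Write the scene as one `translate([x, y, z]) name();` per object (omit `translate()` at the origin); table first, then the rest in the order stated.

table();
translate([538, -461, 0]) stool();
translate([-463, 136, 0]) stool();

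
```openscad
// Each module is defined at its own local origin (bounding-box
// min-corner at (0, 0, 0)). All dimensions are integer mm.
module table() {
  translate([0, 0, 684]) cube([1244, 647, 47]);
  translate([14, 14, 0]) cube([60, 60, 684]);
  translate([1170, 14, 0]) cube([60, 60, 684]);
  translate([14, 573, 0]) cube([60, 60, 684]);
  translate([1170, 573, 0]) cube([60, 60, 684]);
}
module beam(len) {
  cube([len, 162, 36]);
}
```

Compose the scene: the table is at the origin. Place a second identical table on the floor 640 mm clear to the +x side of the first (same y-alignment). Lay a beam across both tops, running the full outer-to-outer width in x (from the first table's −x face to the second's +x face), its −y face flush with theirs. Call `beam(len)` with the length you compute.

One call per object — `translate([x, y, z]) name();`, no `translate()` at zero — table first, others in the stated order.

table();
translate([1884, 0, 0]) table();
translate([0, 0, 731]) beam(3128);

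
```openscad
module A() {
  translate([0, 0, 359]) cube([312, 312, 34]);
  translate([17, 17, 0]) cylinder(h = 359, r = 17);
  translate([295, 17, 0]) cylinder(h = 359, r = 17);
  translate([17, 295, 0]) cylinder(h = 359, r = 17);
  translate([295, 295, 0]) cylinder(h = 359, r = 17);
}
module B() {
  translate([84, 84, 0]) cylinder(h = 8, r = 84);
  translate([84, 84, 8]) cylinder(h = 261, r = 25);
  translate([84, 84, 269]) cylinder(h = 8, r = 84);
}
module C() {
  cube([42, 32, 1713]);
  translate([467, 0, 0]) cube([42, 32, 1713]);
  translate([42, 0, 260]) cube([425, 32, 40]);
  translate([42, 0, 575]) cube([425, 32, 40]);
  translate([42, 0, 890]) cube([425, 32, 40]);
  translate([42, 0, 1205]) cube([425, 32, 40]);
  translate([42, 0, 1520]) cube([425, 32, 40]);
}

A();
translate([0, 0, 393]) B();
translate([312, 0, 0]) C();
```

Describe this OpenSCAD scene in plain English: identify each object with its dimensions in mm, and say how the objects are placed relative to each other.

A is a four-legged stool. The seat is 312×312 mm, 34 mm thick, top at z = 393 mm. It stands on four round legs, each 34 mm in diameter, from z = 0 to the seat underside, each leg's axis is inset half a diameter from the nearest pair of seat edges (so the leg's bounding box is flush with the corner).

B is a spool: two coaxial disc flanges of radius 84 mm and thickness 8 mm, joined by a core cylinder of radius 25 mm and height 261 mm. The lower flange rests on z = 0 and the three cylinders share a vertical axis.

C is a straight ladder. Two 42×32 mm vertical rails, 1713 mm tall, stand 509 mm apart (outside-to-outside) with their front faces coplanar on the −y side. 5 rungs, each 32 mm deep and 40 mm tall, span between the inner faces of the rails, front faces flush with the rails. The lowest rung's underside is at z = 260 mm and rungs are spaced 315 mm apart (underside to underside).

The spool is on top of the stool. The ladder is against the stool's +x side, with their −y faces flush.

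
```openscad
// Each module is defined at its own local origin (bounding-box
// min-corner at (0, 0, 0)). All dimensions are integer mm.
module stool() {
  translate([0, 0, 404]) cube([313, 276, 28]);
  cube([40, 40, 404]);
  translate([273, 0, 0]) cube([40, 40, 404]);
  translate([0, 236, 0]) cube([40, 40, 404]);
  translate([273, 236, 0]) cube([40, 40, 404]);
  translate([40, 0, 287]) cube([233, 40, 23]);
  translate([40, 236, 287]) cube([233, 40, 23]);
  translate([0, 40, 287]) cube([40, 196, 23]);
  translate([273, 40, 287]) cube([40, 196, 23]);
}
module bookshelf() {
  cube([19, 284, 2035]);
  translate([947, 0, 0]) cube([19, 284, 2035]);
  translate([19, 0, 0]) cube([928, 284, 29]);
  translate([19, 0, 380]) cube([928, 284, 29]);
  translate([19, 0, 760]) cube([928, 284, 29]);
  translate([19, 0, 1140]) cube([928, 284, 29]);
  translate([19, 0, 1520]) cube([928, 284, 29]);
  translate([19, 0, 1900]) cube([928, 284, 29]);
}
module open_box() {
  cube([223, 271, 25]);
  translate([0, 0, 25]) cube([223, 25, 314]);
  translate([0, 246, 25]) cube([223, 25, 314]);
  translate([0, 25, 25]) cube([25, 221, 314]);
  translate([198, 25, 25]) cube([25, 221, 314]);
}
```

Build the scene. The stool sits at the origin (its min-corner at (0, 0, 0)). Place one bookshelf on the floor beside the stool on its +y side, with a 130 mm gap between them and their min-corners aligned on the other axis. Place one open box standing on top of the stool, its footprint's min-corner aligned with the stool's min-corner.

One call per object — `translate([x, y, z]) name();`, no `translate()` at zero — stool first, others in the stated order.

stool();
translate([0, 406, 0]) bookshelf();
translate([0, 0, 432]) open_box();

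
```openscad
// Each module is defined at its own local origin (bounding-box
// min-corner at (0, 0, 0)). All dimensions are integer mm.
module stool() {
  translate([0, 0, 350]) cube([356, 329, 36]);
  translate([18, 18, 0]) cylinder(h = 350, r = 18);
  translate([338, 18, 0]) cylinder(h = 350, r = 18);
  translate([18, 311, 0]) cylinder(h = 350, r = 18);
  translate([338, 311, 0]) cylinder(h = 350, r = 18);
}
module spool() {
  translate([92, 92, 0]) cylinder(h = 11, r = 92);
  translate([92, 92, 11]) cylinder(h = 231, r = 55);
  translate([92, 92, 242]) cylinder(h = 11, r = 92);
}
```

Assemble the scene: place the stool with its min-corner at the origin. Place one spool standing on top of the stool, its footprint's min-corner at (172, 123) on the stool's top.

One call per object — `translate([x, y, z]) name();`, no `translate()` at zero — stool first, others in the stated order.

stool();
translate([172, 123, 386]) spool();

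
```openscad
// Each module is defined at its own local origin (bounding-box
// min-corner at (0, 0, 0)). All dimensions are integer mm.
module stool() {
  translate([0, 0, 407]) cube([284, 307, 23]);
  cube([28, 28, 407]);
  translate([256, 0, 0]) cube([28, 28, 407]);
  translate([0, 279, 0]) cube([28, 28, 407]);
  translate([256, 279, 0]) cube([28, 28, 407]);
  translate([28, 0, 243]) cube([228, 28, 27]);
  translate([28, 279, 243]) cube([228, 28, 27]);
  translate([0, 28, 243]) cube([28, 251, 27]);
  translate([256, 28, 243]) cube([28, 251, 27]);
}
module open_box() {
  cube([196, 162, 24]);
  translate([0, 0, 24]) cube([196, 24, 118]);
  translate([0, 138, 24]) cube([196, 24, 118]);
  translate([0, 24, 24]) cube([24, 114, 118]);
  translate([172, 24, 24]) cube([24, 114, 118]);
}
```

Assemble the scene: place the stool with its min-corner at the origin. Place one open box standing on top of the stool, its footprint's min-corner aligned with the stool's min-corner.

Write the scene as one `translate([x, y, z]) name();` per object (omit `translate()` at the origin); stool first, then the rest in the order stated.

stool();
translate([0, 0, 430]) open_box();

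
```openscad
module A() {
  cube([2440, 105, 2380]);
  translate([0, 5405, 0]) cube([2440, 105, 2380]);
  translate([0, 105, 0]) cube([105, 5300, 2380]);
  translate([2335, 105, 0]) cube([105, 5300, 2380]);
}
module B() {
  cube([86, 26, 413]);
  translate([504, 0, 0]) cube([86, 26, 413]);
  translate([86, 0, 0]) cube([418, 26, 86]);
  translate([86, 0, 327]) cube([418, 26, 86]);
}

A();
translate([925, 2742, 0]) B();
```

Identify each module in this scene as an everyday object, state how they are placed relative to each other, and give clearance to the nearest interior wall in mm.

A is a house frame. B is a picture frame. The picture frame sits inside the house frame, centred. The clearance to the nearest interior wall is 820 mm.

Clearances: x = 820, y = 2637; minimum 820 mm.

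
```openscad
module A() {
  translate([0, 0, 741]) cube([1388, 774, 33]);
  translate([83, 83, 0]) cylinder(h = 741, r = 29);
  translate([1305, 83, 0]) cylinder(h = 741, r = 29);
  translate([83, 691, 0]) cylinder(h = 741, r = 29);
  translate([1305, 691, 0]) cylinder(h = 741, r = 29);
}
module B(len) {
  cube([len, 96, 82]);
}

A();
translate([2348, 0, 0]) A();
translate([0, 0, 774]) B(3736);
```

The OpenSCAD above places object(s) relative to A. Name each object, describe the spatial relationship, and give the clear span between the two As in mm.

A is a table. B is a beam. A beam spans the tops of two tables. The clear span between the two tables is 960 mm.

Second table starts at x = 2348; first ends at x = 1388; clear span = 2348 − 1388 = 960 mm.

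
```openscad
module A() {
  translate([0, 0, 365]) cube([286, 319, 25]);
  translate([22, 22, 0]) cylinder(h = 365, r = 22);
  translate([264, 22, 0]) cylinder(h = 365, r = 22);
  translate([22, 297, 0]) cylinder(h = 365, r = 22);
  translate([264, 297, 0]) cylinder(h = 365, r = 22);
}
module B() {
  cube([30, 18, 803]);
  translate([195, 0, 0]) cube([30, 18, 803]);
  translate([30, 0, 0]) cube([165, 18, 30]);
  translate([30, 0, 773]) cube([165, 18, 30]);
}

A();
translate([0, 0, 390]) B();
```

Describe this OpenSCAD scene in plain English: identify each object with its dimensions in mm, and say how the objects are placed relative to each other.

A is a four-legged stool. The seat is 286×319 mm, 25 mm thick, top at z = 390 mm. It stands on four round legs, each 44 mm in diameter, from z = 0 to the seat underside, each leg's axis is inset half a diameter from the nearest pair of seat edges (so the leg's bounding box is flush with the corner).

B is a rectangular picture frame lying in the x–z plane (depth along y). The opening is 165 mm wide (x) by 743 mm tall (z), surrounded by a border 30 mm wide on all four sides. The frame is 18 mm deep and is made of two full-height vertical stiles with two horizontal rails fitted between them.

The picture frame is on top of the stool.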